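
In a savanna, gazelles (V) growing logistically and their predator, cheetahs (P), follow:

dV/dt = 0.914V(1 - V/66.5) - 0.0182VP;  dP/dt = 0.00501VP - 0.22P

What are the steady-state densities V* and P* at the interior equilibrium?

From dP/dt = 0 with P > 0: 0.00501V* = 0.22, so V* = 43.9.
Substitute into dV/dt = 0: 0.914(1 - 43.9/66.5) = 0.0182P*.
The bracket is 0.34, giving P* = 0.31/0.0182 = 17.1.

V* ≈ 43.9, P* ≈ 17.1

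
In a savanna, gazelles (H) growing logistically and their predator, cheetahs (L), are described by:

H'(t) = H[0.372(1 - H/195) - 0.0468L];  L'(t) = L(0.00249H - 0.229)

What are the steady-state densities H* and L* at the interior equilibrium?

From dL/dt = 0 with L > 0: 0.00249H* = 0.229, so H* = 92.
Substitute into dH/dt = 0: 0.372(1 - 92/195) = 0.0468L*.
The bracket is 0.528, giving L* = 0.197/0.0468 = 4.2.

H* ≈ 92, L* ≈ 4.2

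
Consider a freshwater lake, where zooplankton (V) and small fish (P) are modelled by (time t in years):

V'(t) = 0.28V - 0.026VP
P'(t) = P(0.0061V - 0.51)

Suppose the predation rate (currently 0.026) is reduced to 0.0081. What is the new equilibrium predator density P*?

P* ≈ 34.6

At the interior fixed point, setting dV/dt = 0 with V > 0 fixes P* = (prey growth rate)/(VP coefficient) — independent of the other coefficients.
With the change, P* = 0.28/0.0081 = 34.6; it rises from 10.8.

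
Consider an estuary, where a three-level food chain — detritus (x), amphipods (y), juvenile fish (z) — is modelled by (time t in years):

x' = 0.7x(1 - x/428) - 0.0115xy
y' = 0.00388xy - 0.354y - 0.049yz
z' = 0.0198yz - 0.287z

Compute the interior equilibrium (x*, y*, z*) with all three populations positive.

x* ≈ 326, y* ≈ 14.5, z* ≈ 18.6

From dz/dt = 0: 0.0198y* = 0.287, so y* = 14.5.
From dx/dt = 0: 0.7(1 - x*/428) = 0.0115·14.5, giving x* = 428·(1 - 0.238) = 326.
From dy/dt = 0: 0.00388·326 - 0.354 = 0.049z*, so z* = 0.911/0.049 = 18.6.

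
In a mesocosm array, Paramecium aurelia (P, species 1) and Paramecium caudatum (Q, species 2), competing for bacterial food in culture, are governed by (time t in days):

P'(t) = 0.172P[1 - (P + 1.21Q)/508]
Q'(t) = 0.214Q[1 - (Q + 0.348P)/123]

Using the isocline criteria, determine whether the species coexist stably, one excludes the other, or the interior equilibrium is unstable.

Compare the nullcline intercepts: K1/α12 = 508/1.21 = 420 > K2 = 123; K2/α21 = 123/0.348 = 353 < K1 = 508.
Since the inequalities point opposite ways, species 1 can invade but species 2 cannot.

species 1 excludes species 2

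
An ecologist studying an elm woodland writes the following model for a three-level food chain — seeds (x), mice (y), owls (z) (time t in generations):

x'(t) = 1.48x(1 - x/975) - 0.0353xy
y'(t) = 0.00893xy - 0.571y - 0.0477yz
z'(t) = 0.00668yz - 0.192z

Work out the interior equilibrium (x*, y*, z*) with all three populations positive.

From dz/dt = 0: 0.00668y* = 0.192, so y* = 28.7.
From dx/dt = 0: 1.48(1 - x*/975) = 0.0353·28.7, giving x* = 975·(1 - 0.686) = 307.
From dy/dt = 0: 0.00893·307 - 0.571 = 0.0477z*, so z* = 2.17/0.0477 = 45.4.

x* ≈ 307, y* ≈ 28.7, z* ≈ 45.4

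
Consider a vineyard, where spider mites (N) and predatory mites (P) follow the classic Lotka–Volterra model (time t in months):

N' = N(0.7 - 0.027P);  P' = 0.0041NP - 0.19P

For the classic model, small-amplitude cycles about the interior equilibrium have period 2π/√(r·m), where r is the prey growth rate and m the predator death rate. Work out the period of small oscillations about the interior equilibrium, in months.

Here r = 0.7 and m = 0.19, so r·m = 0.133.
ω = √0.133 = 0.365 per month, hence T = 2π/ω ≈ 17.2 months.

T ≈ 17.2 months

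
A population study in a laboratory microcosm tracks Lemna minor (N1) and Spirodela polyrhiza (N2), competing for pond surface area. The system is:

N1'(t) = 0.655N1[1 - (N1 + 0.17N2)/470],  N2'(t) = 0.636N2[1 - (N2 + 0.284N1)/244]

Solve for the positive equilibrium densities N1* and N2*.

N1* ≈ 450, N2* ≈ 116

Setting both brackets to zero gives the nullclines N1 + 0.17N2 = 470 and 0.284N1 + N2 = 244.
Substituting N2 = 244 - 0.284N1 into the first: N1(1 - 0.17·0.284) = 470 - 0.17·244.
So N1* = 429/0.952 = 450, and then N2* = 244 - 0.284·450 = 116.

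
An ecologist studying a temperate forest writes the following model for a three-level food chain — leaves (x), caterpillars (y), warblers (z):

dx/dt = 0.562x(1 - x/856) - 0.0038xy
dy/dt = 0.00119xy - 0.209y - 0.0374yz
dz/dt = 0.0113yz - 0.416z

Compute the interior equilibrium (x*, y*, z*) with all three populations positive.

From dz/dt = 0: 0.0113y* = 0.416, so y* = 36.8.
From dx/dt = 0: 0.562(1 - x*/856) = 0.0038·36.8, giving x* = 856·(1 - 0.249) = 643.
From dy/dt = 0: 0.00119·643 - 0.209 = 0.0374z*, so z* = 0.556/0.0374 = 14.9.

x* ≈ 643, y* ≈ 36.8, z* ≈ 14.9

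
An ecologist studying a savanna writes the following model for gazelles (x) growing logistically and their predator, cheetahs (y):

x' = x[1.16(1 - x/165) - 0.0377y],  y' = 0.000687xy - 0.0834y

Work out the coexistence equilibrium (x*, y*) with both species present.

x* ≈ 121, y* ≈ 8.13

From dy/dt = 0 with y > 0: 0.000687x* = 0.0834, so x* = 121.
Substitute into dx/dt = 0: 1.16(1 - 121/165) = 0.0377y*.
The bracket is 0.264, giving y* = 0.307/0.0377 = 8.13.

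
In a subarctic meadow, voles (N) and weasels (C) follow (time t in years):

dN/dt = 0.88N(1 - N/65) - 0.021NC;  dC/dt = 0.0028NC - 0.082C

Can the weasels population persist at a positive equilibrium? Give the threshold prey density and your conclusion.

The predator equation gives dC/dt > 0 only when N > 0.082/0.0028 = 29.3.
Without the predator, N → K = 65. Since 65 > 29.3, the predator can invade and persist.

Threshold N = 29.3; K > 29.3, so yes, the predator persists.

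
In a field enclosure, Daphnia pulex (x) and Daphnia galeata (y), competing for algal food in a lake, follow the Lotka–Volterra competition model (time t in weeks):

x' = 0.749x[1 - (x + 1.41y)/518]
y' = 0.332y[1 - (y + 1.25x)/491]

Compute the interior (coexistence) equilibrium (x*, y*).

x* ≈ 229, y* ≈ 205

Setting both brackets to zero gives the nullclines x + 1.41y = 518 and 1.25x + y = 491.
Substituting y = 491 - 1.25x into the first: x(1 - 1.41·1.25) = 518 - 1.41·491.
So x* = -174/-0.762 = 229, and then y* = 491 - 1.25·229 = 205.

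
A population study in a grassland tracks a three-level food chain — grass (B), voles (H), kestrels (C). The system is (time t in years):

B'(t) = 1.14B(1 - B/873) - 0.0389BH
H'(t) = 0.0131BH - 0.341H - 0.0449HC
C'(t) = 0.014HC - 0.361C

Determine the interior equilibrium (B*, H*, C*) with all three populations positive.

From dC/dt = 0: 0.014H* = 0.361, so H* = 25.8.
From dB/dt = 0: 1.14(1 - B*/873) = 0.0389·25.8, giving B* = 873·(1 - 0.88) = 105.
From dH/dt = 0: 0.0131·105 - 0.341 = 0.0449C*, so C* = 1.03/0.0449 = 23.

B* ≈ 105, H* ≈ 25.8, C* ≈ 23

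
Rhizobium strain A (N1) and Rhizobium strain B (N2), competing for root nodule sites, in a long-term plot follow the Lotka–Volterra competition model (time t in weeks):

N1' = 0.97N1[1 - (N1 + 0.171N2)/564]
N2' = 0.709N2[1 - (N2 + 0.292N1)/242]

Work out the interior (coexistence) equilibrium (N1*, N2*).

Setting both brackets to zero gives the nullclines N1 + 0.171N2 = 564 and 0.292N1 + N2 = 242.
Substituting N2 = 242 - 0.292N1 into the first: N1(1 - 0.171·0.292) = 564 - 0.171·242.
So N1* = 523/0.95 = 550, and then N2* = 242 - 0.292·550 = 81.4.

N1* ≈ 550, N2* ≈ 81.4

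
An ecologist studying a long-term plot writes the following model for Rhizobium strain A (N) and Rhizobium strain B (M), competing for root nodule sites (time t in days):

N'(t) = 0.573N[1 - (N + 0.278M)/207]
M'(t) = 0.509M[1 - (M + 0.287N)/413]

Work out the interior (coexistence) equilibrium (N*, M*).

Setting both brackets to zero gives the nullclines N + 0.278M = 207 and 0.287N + M = 413.
Substituting M = 413 - 0.287N into the first: N(1 - 0.278·0.287) = 207 - 0.278·413.
So N* = 92.2/0.92 = 100, and then M* = 413 - 0.287·100 = 384.

N* ≈ 100, M* ≈ 384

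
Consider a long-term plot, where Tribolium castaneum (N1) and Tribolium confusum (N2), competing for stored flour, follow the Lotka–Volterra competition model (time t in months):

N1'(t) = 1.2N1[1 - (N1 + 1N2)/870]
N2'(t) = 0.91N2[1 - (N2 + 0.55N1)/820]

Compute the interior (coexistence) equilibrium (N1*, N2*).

N1* ≈ 111, N2* ≈ 759

Setting both brackets to zero gives the nullclines N1 + 1N2 = 870 and 0.55N1 + N2 = 820.
Substituting N2 = 820 - 0.55N1 into the first: N1(1 - 1·0.55) = 870 - 1·820.
So N1* = 50/0.45 = 111, and then N2* = 820 - 0.55·111 = 759.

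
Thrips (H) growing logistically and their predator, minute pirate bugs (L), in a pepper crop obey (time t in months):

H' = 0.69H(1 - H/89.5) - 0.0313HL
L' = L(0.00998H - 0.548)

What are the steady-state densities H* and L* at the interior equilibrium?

H* ≈ 54.9, L* ≈ 8.52

From dL/dt = 0 with L > 0: 0.00998H* = 0.548, so H* = 54.9.
Substitute into dH/dt = 0: 0.69(1 - 54.9/89.5) = 0.0313L*.
The bracket is 0.386, giving L* = 0.267/0.0313 = 8.52.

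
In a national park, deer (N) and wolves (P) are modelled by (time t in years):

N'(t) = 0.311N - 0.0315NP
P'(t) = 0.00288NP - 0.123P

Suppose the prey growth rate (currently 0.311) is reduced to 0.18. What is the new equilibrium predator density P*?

P* ≈ 5.71

At the interior fixed point, setting dN/dt = 0 with N > 0 fixes P* = (prey growth rate)/(NP coefficient) — independent of the other coefficients.
With the change, P* = 0.18/0.0315 = 5.71; it falls from 9.87.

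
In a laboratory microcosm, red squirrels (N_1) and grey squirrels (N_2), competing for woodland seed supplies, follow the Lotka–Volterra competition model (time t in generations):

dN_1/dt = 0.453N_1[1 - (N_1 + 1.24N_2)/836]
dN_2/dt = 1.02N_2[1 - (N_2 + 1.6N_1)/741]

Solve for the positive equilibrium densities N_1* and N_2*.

Setting both brackets to zero gives the nullclines N_1 + 1.24N_2 = 836 and 1.6N_1 + N_2 = 741.
Substituting N_2 = 741 - 1.6N_1 into the first: N_1(1 - 1.24·1.6) = 836 - 1.24·741.
So N_1* = -82.8/-0.984 = 84.2, and then N_2* = 741 - 1.6·84.2 = 606.

N_1* ≈ 84.2, N_2* ≈ 606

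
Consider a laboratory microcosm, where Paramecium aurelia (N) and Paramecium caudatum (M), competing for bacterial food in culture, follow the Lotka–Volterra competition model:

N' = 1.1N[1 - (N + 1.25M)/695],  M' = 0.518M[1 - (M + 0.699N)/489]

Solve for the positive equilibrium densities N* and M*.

N* ≈ 663, M* ≈ 25.3

Setting both brackets to zero gives the nullclines N + 1.25M = 695 and 0.699N + M = 489.
Substituting M = 489 - 0.699N into the first: N(1 - 1.25·0.699) = 695 - 1.25·489.
So N* = 83.8/0.126 = 663, and then M* = 489 - 0.699·663 = 25.3.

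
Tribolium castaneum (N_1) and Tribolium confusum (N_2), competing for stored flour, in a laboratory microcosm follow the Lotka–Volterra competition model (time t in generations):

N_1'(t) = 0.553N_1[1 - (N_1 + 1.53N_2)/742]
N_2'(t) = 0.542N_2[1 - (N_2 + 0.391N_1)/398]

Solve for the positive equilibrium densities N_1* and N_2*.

N_1* ≈ 331, N_2* ≈ 269

Setting both brackets to zero gives the nullclines N_1 + 1.53N_2 = 742 and 0.391N_1 + N_2 = 398.
Substituting N_2 = 398 - 0.391N_1 into the first: N_1(1 - 1.53·0.391) = 742 - 1.53·398.
So N_1* = 133/0.402 = 331, and then N_2* = 398 - 0.391·331 = 269.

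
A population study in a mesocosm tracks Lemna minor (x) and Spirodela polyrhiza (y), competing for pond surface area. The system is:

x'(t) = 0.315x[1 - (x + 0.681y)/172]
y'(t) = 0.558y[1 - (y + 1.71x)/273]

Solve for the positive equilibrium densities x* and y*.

Setting both brackets to zero gives the nullclines x + 0.681y = 172 and 1.71x + y = 273.
Substituting y = 273 - 1.71x into the first: x(1 - 0.681·1.71) = 172 - 0.681·273.
So x* = -13.9/-0.165 = 84.6, and then y* = 273 - 1.71·84.6 = 128.

x* ≈ 84.6, y* ≈ 128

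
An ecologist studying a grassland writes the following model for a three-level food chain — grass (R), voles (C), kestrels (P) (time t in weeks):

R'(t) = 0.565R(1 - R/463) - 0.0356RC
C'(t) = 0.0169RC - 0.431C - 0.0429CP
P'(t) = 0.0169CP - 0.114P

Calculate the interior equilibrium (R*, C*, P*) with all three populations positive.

From dP/dt = 0: 0.0169C* = 0.114, so C* = 6.75.
From dR/dt = 0: 0.565(1 - R*/463) = 0.0356·6.75, giving R* = 463·(1 - 0.425) = 266.
From dC/dt = 0: 0.0169·266 - 0.431 = 0.0429P*, so P* = 4.07/0.0429 = 94.8.

R* ≈ 266, C* ≈ 6.75, P* ≈ 94.8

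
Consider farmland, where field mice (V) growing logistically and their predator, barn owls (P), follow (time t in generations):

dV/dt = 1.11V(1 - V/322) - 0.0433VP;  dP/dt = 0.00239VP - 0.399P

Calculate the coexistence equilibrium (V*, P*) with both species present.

V* ≈ 167, P* ≈ 12.3

From dP/dt = 0 with P > 0: 0.00239V* = 0.399, so V* = 167.
Substitute into dV/dt = 0: 1.11(1 - 167/322) = 0.0433P*.
The bracket is 0.482, giving P* = 0.535/0.0433 = 12.3.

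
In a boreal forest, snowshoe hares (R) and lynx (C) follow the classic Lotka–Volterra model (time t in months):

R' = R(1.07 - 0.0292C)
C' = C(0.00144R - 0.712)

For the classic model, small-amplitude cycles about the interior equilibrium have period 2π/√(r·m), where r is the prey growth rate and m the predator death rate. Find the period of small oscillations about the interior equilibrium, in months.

Here r = 1.07 and m = 0.712, so r·m = 0.762.
ω = √0.762 = 0.873 per month, hence T = 2π/ω ≈ 7.2 months.

T ≈ 7.2 months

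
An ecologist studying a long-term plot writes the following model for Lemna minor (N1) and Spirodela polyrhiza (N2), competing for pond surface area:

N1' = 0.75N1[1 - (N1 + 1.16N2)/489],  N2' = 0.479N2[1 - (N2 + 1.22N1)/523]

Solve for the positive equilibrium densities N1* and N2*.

N1* ≈ 283, N2* ≈ 177

Setting both brackets to zero gives the nullclines N1 + 1.16N2 = 489 and 1.22N1 + N2 = 523.
Substituting N2 = 523 - 1.22N1 into the first: N1(1 - 1.16·1.22) = 489 - 1.16·523.
So N1* = -118/-0.415 = 283, and then N2* = 523 - 1.22·283 = 177.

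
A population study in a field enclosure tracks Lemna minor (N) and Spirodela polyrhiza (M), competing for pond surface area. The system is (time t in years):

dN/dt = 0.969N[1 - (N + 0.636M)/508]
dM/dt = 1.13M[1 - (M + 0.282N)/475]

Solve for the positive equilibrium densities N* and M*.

Setting both brackets to zero gives the nullclines N + 0.636M = 508 and 0.282N + M = 475.
Substituting M = 475 - 0.282N into the first: N(1 - 0.636·0.282) = 508 - 0.636·475.
So N* = 206/0.821 = 251, and then M* = 475 - 0.282·251 = 404.

N* ≈ 251, M* ≈ 404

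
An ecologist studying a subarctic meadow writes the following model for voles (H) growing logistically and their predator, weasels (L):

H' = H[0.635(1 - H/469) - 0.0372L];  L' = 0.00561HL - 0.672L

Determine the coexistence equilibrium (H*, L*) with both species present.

H* ≈ 120, L* ≈ 12.7

From dL/dt = 0 with L > 0: 0.00561H* = 0.672, so H* = 120.
Substitute into dH/dt = 0: 0.635(1 - 120/469) = 0.0372L*.
The bracket is 0.745, giving L* = 0.473/0.0372 = 12.7.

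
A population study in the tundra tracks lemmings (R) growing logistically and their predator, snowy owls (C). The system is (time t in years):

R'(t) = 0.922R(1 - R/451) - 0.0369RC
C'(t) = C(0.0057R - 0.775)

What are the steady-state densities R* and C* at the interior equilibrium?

From dC/dt = 0 with C > 0: 0.0057R* = 0.775, so R* = 136.
Substitute into dR/dt = 0: 0.922(1 - 136/451) = 0.0369C*.
The bracket is 0.699, giving C* = 0.644/0.0369 = 17.5.

R* ≈ 136, C* ≈ 17.5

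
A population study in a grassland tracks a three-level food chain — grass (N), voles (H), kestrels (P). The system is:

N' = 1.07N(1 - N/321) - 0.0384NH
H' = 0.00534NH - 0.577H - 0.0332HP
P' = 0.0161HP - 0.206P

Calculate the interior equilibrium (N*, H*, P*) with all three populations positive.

From dP/dt = 0: 0.0161H* = 0.206, so H* = 12.8.
From dN/dt = 0: 1.07(1 - N*/321) = 0.0384·12.8, giving N* = 321·(1 - 0.459) = 174.
From dH/dt = 0: 0.00534·174 - 0.577 = 0.0332P*, so P* = 0.35/0.0332 = 10.5.

N* ≈ 174, H* ≈ 12.8, P* ≈ 10.5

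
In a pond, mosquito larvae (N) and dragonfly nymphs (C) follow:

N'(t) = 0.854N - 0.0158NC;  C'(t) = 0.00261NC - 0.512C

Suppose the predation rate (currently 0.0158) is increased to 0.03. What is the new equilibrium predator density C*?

C* ≈ 28.5

At the interior fixed point, setting dN/dt = 0 with N > 0 fixes C* = (prey growth rate)/(NC coefficient) — independent of the other coefficients.
With the change, C* = 0.854/0.03 = 28.5; it falls from 54.1.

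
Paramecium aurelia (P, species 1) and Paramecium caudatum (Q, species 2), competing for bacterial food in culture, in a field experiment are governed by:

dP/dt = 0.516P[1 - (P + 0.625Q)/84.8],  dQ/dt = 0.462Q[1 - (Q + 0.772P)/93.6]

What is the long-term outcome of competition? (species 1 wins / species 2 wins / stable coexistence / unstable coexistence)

Compare the nullcline intercepts: K1/α12 = 84.8/0.625 = 136 > K2 = 93.6; K2/α21 = 93.6/0.772 = 121 > K1 = 84.8.
Since both inequalities hold, each species can invade when rare, so the interior equilibrium is stable.

stable coexistence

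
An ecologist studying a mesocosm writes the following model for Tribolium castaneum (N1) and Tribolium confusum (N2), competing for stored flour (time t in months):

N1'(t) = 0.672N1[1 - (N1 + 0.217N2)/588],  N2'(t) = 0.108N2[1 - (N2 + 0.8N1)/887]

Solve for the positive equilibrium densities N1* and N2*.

Setting both brackets to zero gives the nullclines N1 + 0.217N2 = 588 and 0.8N1 + N2 = 887.
Substituting N2 = 887 - 0.8N1 into the first: N1(1 - 0.217·0.8) = 588 - 0.217·887.
So N1* = 396/0.826 = 479, and then N2* = 887 - 0.8·479 = 504.

N1* ≈ 479, N2* ≈ 504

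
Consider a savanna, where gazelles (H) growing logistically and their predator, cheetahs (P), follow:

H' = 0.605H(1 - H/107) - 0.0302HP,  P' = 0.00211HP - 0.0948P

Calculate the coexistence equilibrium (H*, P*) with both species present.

From dP/dt = 0 with P > 0: 0.00211H* = 0.0948, so H* = 44.9.
Substitute into dH/dt = 0: 0.605(1 - 44.9/107) = 0.0302P*.
The bracket is 0.58, giving P* = 0.351/0.0302 = 11.6.

H* ≈ 44.9, P* ≈ 11.6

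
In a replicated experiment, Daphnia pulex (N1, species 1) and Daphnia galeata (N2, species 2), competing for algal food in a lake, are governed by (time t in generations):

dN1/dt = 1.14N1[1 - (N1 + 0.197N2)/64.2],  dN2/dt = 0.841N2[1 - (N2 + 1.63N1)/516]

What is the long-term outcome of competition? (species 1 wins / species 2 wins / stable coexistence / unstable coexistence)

Compare the nullcline intercepts: K1/α12 = 64.2/0.197 = 326 < K2 = 516; K2/α21 = 516/1.63 = 317 > K1 = 64.2.
Since the inequalities point opposite ways, species 2 can invade but species 1 cannot.

species 2 excludes species 1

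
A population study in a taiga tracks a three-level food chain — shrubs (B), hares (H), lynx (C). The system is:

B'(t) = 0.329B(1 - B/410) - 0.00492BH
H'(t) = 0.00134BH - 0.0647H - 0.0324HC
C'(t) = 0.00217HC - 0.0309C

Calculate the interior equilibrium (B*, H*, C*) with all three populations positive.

From dC/dt = 0: 0.00217H* = 0.0309, so H* = 14.2.
From dB/dt = 0: 0.329(1 - B*/410) = 0.00492·14.2, giving B* = 410·(1 - 0.213) = 323.
From dH/dt = 0: 0.00134·323 - 0.0647 = 0.0324C*, so C* = 0.368/0.0324 = 11.3.

B* ≈ 323, H* ≈ 14.2, C* ≈ 11.3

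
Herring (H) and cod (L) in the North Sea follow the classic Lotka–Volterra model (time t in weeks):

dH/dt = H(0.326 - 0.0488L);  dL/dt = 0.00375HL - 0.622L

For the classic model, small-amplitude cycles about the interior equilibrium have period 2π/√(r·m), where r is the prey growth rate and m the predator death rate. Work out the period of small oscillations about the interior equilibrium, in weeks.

T ≈ 14 weeks

Here r = 0.326 and m = 0.622, so r·m = 0.203.
ω = √0.203 = 0.45 per week, hence T = 2π/ω ≈ 14 weeks.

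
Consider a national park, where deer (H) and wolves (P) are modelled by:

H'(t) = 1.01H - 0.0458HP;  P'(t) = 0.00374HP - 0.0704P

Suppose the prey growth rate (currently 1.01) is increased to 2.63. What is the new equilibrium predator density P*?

At the interior fixed point, setting dH/dt = 0 with H > 0 fixes P* = (prey growth rate)/(HP coefficient) — independent of the other coefficients.
With the change, P* = 2.63/0.0458 = 57.4; it rises from 22.1.

P* ≈ 57.4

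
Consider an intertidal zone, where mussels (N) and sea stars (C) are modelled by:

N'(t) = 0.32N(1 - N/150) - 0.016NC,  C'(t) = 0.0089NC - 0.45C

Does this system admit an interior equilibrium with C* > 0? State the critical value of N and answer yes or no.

Threshold N = 50.6; K > 50.6, so yes, the predator persists.

The predator equation gives dC/dt > 0 only when N > 0.45/0.0089 = 50.6.
Without the predator, N → K = 150. Since 150 > 50.6, the predator can invade and persist.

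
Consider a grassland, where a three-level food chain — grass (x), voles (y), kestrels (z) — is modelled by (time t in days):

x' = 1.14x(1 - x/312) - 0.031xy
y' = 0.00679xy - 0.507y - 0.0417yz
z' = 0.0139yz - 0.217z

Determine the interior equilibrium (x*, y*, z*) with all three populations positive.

x* ≈ 180, y* ≈ 15.6, z* ≈ 17.1

From dz/dt = 0: 0.0139y* = 0.217, so y* = 15.6.
From dx/dt = 0: 1.14(1 - x*/312) = 0.031·15.6, giving x* = 312·(1 - 0.425) = 180.
From dy/dt = 0: 0.00679·180 - 0.507 = 0.0417z*, so z* = 0.712/0.0417 = 17.1.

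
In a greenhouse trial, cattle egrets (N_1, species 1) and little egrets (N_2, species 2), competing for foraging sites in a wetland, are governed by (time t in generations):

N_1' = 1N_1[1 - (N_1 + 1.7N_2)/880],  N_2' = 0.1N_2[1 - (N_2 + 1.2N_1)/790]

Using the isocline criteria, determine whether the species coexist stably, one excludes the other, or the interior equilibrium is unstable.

unstable coexistence (outcome depends on initial conditions)

Compare the nullcline intercepts: K1/α12 = 880/1.7 = 518 < K2 = 790; K2/α21 = 790/1.2 = 658 < K1 = 880.
Since both are reversed, neither can invade when rare; the interior point is a saddle.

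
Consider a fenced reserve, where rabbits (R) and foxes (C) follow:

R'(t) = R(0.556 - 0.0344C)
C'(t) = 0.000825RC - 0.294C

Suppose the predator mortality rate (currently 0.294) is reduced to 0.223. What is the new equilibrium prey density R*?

R* ≈ 270

At the interior fixed point, setting dC/dt = 0 with C > 0 fixes R* = (predator death rate)/(RC coefficient) — independent of the other coefficients.
With the change, R* = 0.223/0.000825 = 270; it falls from 356.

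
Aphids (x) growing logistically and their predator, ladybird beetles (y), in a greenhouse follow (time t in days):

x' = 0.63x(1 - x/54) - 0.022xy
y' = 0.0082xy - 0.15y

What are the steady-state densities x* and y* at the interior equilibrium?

x* ≈ 18.3, y* ≈ 18.9

From dy/dt = 0 with y > 0: 0.0082x* = 0.15, so x* = 18.3.
Substitute into dx/dt = 0: 0.63(1 - 18.3/54) = 0.022y*.
The bracket is 0.661, giving y* = 0.417/0.022 = 18.9.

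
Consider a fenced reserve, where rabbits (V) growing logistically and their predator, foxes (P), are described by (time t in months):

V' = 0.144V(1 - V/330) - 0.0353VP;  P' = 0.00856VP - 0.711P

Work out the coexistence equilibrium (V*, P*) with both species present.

From dP/dt = 0 with P > 0: 0.00856V* = 0.711, so V* = 83.1.
Substitute into dV/dt = 0: 0.144(1 - 83.1/330) = 0.0353P*.
The bracket is 0.748, giving P* = 0.108/0.0353 = 3.05.

V* ≈ 83.1, P* ≈ 3.05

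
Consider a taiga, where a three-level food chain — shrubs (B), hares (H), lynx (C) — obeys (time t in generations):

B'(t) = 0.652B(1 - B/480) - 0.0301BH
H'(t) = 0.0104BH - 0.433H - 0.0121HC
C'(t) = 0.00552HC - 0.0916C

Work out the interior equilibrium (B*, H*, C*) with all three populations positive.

B* ≈ 112, H* ≈ 16.6, C* ≈ 60.7

From dC/dt = 0: 0.00552H* = 0.0916, so H* = 16.6.
From dB/dt = 0: 0.652(1 - B*/480) = 0.0301·16.6, giving B* = 480·(1 - 0.766) = 112.
From dH/dt = 0: 0.0104·112 - 0.433 = 0.0121C*, so C* = 0.735/0.0121 = 60.7.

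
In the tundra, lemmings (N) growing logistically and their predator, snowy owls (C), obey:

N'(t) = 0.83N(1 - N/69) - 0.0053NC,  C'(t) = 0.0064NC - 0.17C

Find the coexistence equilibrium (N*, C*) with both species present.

N* ≈ 26.6, C* ≈ 96.3

From dC/dt = 0 with C > 0: 0.0064N* = 0.17, so N* = 26.6.
Substitute into dN/dt = 0: 0.83(1 - 26.6/69) = 0.0053C*.
The bracket is 0.615, giving C* = 0.51/0.0053 = 96.3.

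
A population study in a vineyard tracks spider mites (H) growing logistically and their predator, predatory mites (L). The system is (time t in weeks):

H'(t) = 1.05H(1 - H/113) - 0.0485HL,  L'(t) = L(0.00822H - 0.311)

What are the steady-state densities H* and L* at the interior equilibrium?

H* ≈ 37.8, L* ≈ 14.4

From dL/dt = 0 with L > 0: 0.00822H* = 0.311, so H* = 37.8.
Substitute into dH/dt = 0: 1.05(1 - 37.8/113) = 0.0485L*.
The bracket is 0.665, giving L* = 0.698/0.0485 = 14.4.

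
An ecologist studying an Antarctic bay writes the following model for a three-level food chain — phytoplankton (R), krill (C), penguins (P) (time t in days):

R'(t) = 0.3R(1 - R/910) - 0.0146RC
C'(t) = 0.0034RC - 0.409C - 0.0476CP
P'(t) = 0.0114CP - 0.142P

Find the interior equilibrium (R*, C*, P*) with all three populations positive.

R* ≈ 358, C* ≈ 12.5, P* ≈ 17

From dP/dt = 0: 0.0114C* = 0.142, so C* = 12.5.
From dR/dt = 0: 0.3(1 - R*/910) = 0.0146·12.5, giving R* = 910·(1 - 0.606) = 358.
From dC/dt = 0: 0.0034·358 - 0.409 = 0.0476P*, so P* = 0.809/0.0476 = 17.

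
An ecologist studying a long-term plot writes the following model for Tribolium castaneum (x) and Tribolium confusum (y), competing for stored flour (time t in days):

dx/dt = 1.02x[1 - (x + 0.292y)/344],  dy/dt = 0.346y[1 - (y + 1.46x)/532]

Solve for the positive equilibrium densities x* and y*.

x* ≈ 329, y* ≈ 51.9

Setting both brackets to zero gives the nullclines x + 0.292y = 344 and 1.46x + y = 532.
Substituting y = 532 - 1.46x into the first: x(1 - 0.292·1.46) = 344 - 0.292·532.
So x* = 189/0.574 = 329, and then y* = 532 - 1.46·329 = 51.9.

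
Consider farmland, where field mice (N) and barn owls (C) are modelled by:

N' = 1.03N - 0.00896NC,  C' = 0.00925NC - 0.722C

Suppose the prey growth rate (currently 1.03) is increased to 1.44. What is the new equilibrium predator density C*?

At the interior fixed point, setting dN/dt = 0 with N > 0 fixes C* = (prey growth rate)/(NC coefficient) — independent of the other coefficients.
With the change, C* = 1.44/0.00896 = 161; it rises from 115.

C* ≈ 161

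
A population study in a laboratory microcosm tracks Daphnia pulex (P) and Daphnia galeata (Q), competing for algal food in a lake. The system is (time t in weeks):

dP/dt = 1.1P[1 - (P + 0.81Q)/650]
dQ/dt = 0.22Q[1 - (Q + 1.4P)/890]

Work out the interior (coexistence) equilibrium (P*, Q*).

Setting both brackets to zero gives the nullclines P + 0.81Q = 650 and 1.4P + Q = 890.
Substituting Q = 890 - 1.4P into the first: P(1 - 0.81·1.4) = 650 - 0.81·890.
So P* = -70.9/-0.134 = 529, and then Q* = 890 - 1.4·529 = 149.

P* ≈ 529, Q* ≈ 149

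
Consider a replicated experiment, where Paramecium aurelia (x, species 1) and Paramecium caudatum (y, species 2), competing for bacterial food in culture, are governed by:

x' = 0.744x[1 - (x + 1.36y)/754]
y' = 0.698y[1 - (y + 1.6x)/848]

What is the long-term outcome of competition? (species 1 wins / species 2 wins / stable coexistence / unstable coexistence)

unstable coexistence (outcome depends on initial conditions)

Compare the nullcline intercepts: K1/α12 = 754/1.36 = 554 < K2 = 848; K2/α21 = 848/1.6 = 530 < K1 = 754.
Since both are reversed, neither can invade when rare; the interior point is a saddle.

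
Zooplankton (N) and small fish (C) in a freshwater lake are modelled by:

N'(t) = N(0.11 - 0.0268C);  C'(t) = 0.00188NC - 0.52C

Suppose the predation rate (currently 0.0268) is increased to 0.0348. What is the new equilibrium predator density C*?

At the interior fixed point, setting dN/dt = 0 with N > 0 fixes C* = (prey growth rate)/(NC coefficient) — independent of the other coefficients.
With the change, C* = 0.11/0.0348 = 3.16; it falls from 4.1.

C* ≈ 3.16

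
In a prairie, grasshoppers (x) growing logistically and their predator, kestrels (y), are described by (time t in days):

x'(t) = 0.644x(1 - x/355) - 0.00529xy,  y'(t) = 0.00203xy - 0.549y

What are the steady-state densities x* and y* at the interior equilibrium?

From dy/dt = 0 with y > 0: 0.00203x* = 0.549, so x* = 270.
Substitute into dx/dt = 0: 0.644(1 - 270/355) = 0.00529y*.
The bracket is 0.238, giving y* = 0.153/0.00529 = 29.

x* ≈ 270, y* ≈ 29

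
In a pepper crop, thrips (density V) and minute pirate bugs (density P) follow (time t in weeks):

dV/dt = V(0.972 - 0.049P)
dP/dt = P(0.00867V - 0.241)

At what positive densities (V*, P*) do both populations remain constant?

V* ≈ 27.8, P* ≈ 19.8

Set dP/dt = 0 with P > 0: 0.00867V - 0.241 = 0, so V* = 0.241/0.00867 = 27.8.
Set dV/dt = 0 with V > 0: 0.972 - 0.049P = 0, so P* = 0.972/0.049 = 19.8.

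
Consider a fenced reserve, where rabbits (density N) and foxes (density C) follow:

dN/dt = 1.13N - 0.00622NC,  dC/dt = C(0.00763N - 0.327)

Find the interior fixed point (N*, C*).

Set dC/dt = 0 with C > 0: 0.00763N - 0.327 = 0, so N* = 0.327/0.00763 = 42.9.
Set dN/dt = 0 with N > 0: 1.13 - 0.00622C = 0, so C* = 1.13/0.00622 = 182.

N* ≈ 42.9, C* ≈ 182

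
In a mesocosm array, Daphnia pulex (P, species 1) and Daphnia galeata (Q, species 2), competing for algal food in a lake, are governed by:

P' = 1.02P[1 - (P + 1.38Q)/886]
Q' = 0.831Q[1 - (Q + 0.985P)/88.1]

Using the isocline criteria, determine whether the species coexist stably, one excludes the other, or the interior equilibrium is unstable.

Compare the nullcline intercepts: K1/α12 = 886/1.38 = 642 > K2 = 88.1; K2/α21 = 88.1/0.985 = 89.4 < K1 = 886.
Since the inequalities point opposite ways, species 1 can invade but species 2 cannot.

species 1 excludes species 2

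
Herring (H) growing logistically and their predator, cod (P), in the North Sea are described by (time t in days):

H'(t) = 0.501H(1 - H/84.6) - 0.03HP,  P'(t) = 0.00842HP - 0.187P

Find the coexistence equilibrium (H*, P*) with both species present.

H* ≈ 22.2, P* ≈ 12.3

From dP/dt = 0 with P > 0: 0.00842H* = 0.187, so H* = 22.2.
Substitute into dH/dt = 0: 0.501(1 - 22.2/84.6) = 0.03P*.
The bracket is 0.737, giving P* = 0.369/0.03 = 12.3.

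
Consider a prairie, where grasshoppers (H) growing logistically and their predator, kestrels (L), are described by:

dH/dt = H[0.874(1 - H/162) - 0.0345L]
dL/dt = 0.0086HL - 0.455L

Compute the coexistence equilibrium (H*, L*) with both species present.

From dL/dt = 0 with L > 0: 0.0086H* = 0.455, so H* = 52.9.
Substitute into dH/dt = 0: 0.874(1 - 52.9/162) = 0.0345L*.
The bracket is 0.673, giving L* = 0.589/0.0345 = 17.1.

H* ≈ 52.9, L* ≈ 17.1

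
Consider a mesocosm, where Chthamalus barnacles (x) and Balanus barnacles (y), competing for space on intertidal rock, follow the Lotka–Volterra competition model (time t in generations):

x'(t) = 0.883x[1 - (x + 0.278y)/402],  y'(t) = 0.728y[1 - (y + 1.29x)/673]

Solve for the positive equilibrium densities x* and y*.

Setting both brackets to zero gives the nullclines x + 0.278y = 402 and 1.29x + y = 673.
Substituting y = 673 - 1.29x into the first: x(1 - 0.278·1.29) = 402 - 0.278·673.
So x* = 215/0.641 = 335, and then y* = 673 - 1.29·335 = 241.

x* ≈ 335, y* ≈ 241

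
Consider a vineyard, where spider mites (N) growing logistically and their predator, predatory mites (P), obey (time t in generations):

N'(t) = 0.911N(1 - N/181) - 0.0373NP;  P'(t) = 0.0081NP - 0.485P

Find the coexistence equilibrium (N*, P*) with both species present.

From dP/dt = 0 with P > 0: 0.0081N* = 0.485, so N* = 59.9.
Substitute into dN/dt = 0: 0.911(1 - 59.9/181) = 0.0373P*.
The bracket is 0.669, giving P* = 0.61/0.0373 = 16.3.

N* ≈ 59.9, P* ≈ 16.3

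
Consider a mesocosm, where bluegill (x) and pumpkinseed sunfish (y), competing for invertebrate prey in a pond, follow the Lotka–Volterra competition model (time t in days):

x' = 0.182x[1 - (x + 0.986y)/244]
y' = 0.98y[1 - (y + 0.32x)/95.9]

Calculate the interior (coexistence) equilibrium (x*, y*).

x* ≈ 218, y* ≈ 26

Setting both brackets to zero gives the nullclines x + 0.986y = 244 and 0.32x + y = 95.9.
Substituting y = 95.9 - 0.32x into the first: x(1 - 0.986·0.32) = 244 - 0.986·95.9.
So x* = 149/0.684 = 218, and then y* = 95.9 - 0.32·218 = 26.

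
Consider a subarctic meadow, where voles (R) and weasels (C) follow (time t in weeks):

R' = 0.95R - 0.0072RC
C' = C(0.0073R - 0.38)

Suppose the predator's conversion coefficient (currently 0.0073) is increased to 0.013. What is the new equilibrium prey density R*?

R* ≈ 29.2

At the interior fixed point, setting dC/dt = 0 with C > 0 fixes R* = (predator death rate)/(RC coefficient) — independent of the other coefficients.
With the change, R* = 0.38/0.013 = 29.2; it falls from 52.1.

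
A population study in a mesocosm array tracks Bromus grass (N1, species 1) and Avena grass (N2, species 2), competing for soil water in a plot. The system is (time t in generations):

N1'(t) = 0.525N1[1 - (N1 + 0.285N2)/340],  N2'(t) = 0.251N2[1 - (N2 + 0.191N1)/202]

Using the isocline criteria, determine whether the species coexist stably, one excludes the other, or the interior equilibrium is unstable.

stable coexistence

Compare the nullcline intercepts: K1/α12 = 340/0.285 = 1190 > K2 = 202; K2/α21 = 202/0.191 = 1060 > K1 = 340.
Since both inequalities hold, each species can invade when rare, so the interior equilibrium is stable.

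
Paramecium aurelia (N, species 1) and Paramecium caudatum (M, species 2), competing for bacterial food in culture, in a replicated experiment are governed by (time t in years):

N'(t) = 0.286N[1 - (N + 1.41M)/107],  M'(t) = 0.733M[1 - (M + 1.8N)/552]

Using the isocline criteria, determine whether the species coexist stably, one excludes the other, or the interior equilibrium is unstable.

species 2 excludes species 1

Compare the nullcline intercepts: K1/α12 = 107/1.41 = 75.9 < K2 = 552; K2/α21 = 552/1.8 = 307 > K1 = 107.
Since the inequalities point opposite ways, species 2 can invade but species 1 cannot.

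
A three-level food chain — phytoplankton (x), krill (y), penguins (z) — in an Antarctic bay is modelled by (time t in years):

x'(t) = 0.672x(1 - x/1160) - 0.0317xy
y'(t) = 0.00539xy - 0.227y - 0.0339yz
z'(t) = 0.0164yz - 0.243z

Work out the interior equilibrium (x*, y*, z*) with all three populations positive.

x* ≈ 349, y* ≈ 14.8, z* ≈ 48.8

From dz/dt = 0: 0.0164y* = 0.243, so y* = 14.8.
From dx/dt = 0: 0.672(1 - x*/1160) = 0.0317·14.8, giving x* = 1160·(1 - 0.699) = 349.
From dy/dt = 0: 0.00539·349 - 0.227 = 0.0339z*, so z* = 1.66/0.0339 = 48.8.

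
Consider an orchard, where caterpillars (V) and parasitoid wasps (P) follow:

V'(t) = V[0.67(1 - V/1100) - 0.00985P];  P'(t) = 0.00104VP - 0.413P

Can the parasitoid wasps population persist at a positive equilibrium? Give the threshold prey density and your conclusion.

The predator equation gives dP/dt > 0 only when V > 0.413/0.00104 = 397.
Without the predator, V → K = 1100. Since 1100 > 397, the predator can invade and persist.

Threshold V = 397; K > 397, so yes, the predator persists.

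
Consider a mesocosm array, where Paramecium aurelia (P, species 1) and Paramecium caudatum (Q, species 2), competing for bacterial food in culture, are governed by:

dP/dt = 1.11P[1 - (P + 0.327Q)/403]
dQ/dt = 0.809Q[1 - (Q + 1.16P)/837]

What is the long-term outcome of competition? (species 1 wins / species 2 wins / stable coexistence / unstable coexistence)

Compare the nullcline intercepts: K1/α12 = 403/0.327 = 1230 > K2 = 837; K2/α21 = 837/1.16 = 722 > K1 = 403.
Since both inequalities hold, each species can invade when rare, so the interior equilibrium is stable.

stable coexistence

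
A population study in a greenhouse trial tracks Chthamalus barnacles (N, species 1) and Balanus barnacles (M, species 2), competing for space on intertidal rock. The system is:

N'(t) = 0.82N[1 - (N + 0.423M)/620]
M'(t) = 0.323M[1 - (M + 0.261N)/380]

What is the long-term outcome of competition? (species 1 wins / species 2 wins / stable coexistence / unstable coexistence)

Compare the nullcline intercepts: K1/α12 = 620/0.423 = 1470 > K2 = 380; K2/α21 = 380/0.261 = 1460 > K1 = 620.
Since both inequalities hold, each species can invade when rare, so the interior equilibrium is stable.

stable coexistence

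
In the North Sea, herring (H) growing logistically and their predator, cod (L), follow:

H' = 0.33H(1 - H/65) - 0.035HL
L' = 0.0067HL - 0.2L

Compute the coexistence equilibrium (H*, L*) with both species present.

H* ≈ 29.9, L* ≈ 5.1

From dL/dt = 0 with L > 0: 0.0067H* = 0.2, so H* = 29.9.
Substitute into dH/dt = 0: 0.33(1 - 29.9/65) = 0.035L*.
The bracket is 0.541, giving L* = 0.178/0.035 = 5.1.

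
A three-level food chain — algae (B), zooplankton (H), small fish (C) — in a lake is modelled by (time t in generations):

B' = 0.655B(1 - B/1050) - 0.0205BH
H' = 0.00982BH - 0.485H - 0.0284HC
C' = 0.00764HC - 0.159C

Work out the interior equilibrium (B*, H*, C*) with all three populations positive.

From dC/dt = 0: 0.00764H* = 0.159, so H* = 20.8.
From dB/dt = 0: 0.655(1 - B*/1050) = 0.0205·20.8, giving B* = 1050·(1 - 0.651) = 366.
From dH/dt = 0: 0.00982·366 - 0.485 = 0.0284C*, so C* = 3.11/0.0284 = 110.

B* ≈ 366, H* ≈ 20.8, C* ≈ 110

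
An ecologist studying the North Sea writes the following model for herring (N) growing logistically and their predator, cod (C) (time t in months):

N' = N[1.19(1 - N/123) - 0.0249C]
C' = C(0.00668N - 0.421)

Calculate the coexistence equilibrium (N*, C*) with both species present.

N* ≈ 63, C* ≈ 23.3

From dC/dt = 0 with C > 0: 0.00668N* = 0.421, so N* = 63.
Substitute into dN/dt = 0: 1.19(1 - 63/123) = 0.0249C*.
The bracket is 0.488, giving C* = 0.58/0.0249 = 23.3.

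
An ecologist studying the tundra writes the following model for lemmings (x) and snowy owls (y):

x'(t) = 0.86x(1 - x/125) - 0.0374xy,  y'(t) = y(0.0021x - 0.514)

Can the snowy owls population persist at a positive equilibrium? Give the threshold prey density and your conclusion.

The predator equation gives dy/dt > 0 only when x > 0.514/0.0021 = 245.
Without the predator, x → K = 125. Since 125 < 245, the predator cannot invade.

Threshold x = 245; K < 245, so no, the predator goes extinct.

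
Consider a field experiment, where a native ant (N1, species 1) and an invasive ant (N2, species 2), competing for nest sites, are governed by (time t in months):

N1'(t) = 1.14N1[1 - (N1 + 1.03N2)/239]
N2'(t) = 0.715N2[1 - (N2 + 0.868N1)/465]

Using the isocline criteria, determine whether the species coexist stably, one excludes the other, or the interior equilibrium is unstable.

species 2 excludes species 1

Compare the nullcline intercepts: K1/α12 = 239/1.03 = 232 < K2 = 465; K2/α21 = 465/0.868 = 536 > K1 = 239.
Since the inequalities point opposite ways, species 2 can invade but species 1 cannot.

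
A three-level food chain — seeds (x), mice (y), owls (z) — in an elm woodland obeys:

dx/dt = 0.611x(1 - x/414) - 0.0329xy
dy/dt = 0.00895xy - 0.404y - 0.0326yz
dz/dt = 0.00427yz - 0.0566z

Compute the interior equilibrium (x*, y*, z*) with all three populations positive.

From dz/dt = 0: 0.00427y* = 0.0566, so y* = 13.3.
From dx/dt = 0: 0.611(1 - x*/414) = 0.0329·13.3, giving x* = 414·(1 - 0.714) = 119.
From dy/dt = 0: 0.00895·119 - 0.404 = 0.0326z*, so z* = 0.657/0.0326 = 20.1.

x* ≈ 119, y* ≈ 13.3, z* ≈ 20.1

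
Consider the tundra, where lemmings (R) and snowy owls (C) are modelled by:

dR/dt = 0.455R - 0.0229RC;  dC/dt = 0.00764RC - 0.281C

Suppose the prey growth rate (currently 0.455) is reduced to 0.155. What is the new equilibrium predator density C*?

At the interior fixed point, setting dR/dt = 0 with R > 0 fixes C* = (prey growth rate)/(RC coefficient) — independent of the other coefficients.
With the change, C* = 0.155/0.0229 = 6.77; it falls from 19.9.

C* ≈ 6.77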